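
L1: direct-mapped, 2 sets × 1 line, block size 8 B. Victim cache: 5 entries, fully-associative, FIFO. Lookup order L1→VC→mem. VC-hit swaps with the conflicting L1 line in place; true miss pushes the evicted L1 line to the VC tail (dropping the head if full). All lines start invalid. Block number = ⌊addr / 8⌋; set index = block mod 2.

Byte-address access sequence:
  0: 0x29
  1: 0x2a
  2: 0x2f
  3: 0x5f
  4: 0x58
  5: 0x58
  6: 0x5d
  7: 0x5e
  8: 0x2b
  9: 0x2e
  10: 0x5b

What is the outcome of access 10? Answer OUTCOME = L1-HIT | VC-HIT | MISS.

OUTCOME = VC-HIT

#0 0x29→b5/s1 MISS; vc=[]
#1 0x2a→b5/s1 L1-HIT; vc=[]
#2 0x2f→b5/s1 L1-HIT; vc=[]
#3 0x5f→b11/s1 MISS; vc=[5]
#4 0x58→b11/s1 L1-HIT; vc=[5]
#5 0x58→b11/s1 L1-HIT; vc=[5]
#6 0x5d→b11/s1 L1-HIT; vc=[5]
#7 0x5e→b11/s1 L1-HIT; vc=[5]
#8 0x2b→b5/s1 VC-HIT; vc=[11]
#9 0x2e→b5/s1 L1-HIT; vc=[11]
#10 0x5b→b11/s1 VC-HIT; vc=[5]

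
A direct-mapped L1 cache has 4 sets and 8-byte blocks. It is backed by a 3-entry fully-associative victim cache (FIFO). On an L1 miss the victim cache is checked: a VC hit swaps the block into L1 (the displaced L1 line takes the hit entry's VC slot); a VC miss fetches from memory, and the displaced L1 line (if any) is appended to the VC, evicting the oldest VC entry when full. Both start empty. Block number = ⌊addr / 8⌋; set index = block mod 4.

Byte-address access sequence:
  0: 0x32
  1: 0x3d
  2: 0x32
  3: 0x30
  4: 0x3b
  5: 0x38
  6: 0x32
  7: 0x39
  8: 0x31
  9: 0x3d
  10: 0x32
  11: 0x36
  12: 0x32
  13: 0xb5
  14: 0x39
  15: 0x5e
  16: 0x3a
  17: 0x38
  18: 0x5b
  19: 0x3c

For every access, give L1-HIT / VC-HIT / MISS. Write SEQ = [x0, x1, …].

SEQ = [MISS, MISS, L1-HIT, L1-HIT, L1-HIT, L1-HIT, L1-HIT, L1-HIT, L1-HIT, L1-HIT, L1-HIT, L1-HIT, L1-HIT, MISS, L1-HIT, MISS, VC-HIT, L1-HIT, VC-HIT, VC-HIT]

#0 0x32→b6/s2 MISS; vc=[]
#1 0x3d→b7/s3 MISS; vc=[]
#2 0x32→b6/s2 L1-HIT; vc=[]
#3 0x30→b6/s2 L1-HIT; vc=[]
#4 0x3b→b7/s3 L1-HIT; vc=[]
#5 0x38→b7/s3 L1-HIT; vc=[]
#6 0x32→b6/s2 L1-HIT; vc=[]
#7 0x39→b7/s3 L1-HIT; vc=[]
#8 0x31→b6/s2 L1-HIT; vc=[]
#9 0x3d→b7/s3 L1-HIT; vc=[]
#10 0x32→b6/s2 L1-HIT; vc=[]
#11 0x36→b6/s2 L1-HIT; vc=[]
#12 0x32→b6/s2 L1-HIT; vc=[]
#13 0xb5→b22/s2 MISS; vc=[6]
#14 0x39→b7/s3 L1-HIT; vc=[6]
#15 0x5e→b11/s3 MISS; vc=[6,7]
#16 0x3a→b7/s3 VC-HIT; vc=[6,11]
#17 0x38→b7/s3 L1-HIT; vc=[6,11]
#18 0x5b→b11/s3 VC-HIT; vc=[6,7]
#19 0x3c→b7/s3 VC-HIT; vc=[6,11]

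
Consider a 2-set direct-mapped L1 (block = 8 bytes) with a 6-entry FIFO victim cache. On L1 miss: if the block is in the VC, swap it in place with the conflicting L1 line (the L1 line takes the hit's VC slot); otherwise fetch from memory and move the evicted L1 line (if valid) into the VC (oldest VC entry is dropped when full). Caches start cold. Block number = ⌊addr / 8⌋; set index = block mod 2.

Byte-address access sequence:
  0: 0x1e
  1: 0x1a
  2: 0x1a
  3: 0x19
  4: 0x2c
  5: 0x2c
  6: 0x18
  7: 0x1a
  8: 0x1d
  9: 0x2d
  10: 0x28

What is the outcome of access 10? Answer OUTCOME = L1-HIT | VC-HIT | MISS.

  [0] addr=0x1e blk=3 s=1: MISS | VC []
  [1] addr=0x1a blk=3 s=1: L1-HIT | VC []
  [2] addr=0x1a blk=3 s=1: L1-HIT | VC []
  [3] addr=0x19 blk=3 s=1: L1-HIT | VC []
  [4] addr=0x2c blk=5 s=1: MISS | VC [3]
  [5] addr=0x2c blk=5 s=1: L1-HIT | VC [3]
  [6] addr=0x18 blk=3 s=1: VC-HIT | VC [5]
  [7] addr=0x1a blk=3 s=1: L1-HIT | VC [5]
  [8] addr=0x1d blk=3 s=1: L1-HIT | VC [5]
  [9] addr=0x2d blk=5 s=1: VC-HIT | VC [3]
  [10] addr=0x28 blk=5 s=1: L1-HIT | VC [3]

OUTCOME = L1-HIT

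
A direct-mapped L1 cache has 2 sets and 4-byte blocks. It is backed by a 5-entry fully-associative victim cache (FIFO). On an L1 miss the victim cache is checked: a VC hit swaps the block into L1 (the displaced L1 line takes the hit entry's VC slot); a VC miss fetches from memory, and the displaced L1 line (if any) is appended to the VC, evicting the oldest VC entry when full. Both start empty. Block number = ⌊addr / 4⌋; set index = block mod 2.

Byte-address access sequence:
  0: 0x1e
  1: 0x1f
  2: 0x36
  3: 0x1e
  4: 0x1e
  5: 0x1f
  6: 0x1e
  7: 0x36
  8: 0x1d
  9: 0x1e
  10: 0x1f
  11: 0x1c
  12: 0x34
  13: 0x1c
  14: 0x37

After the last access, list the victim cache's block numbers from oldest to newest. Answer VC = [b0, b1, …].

VC = [7]

  [0] addr=0x1e blk=7 s=1: MISS | VC []
  [1] addr=0x1f blk=7 s=1: L1-HIT | VC []
  [2] addr=0x36 blk=13 s=1: MISS | VC [7]
  [3] addr=0x1e blk=7 s=1: VC-HIT | VC [13]
  [4] addr=0x1e blk=7 s=1: L1-HIT | VC [13]
  [5] addr=0x1f blk=7 s=1: L1-HIT | VC [13]
  [6] addr=0x1e blk=7 s=1: L1-HIT | VC [13]
  [7] addr=0x36 blk=13 s=1: VC-HIT | VC [7]
  [8] addr=0x1d blk=7 s=1: VC-HIT | VC [13]
  [9] addr=0x1e blk=7 s=1: L1-HIT | VC [13]
  [10] addr=0x1f blk=7 s=1: L1-HIT | VC [13]
  [11] addr=0x1c blk=7 s=1: L1-HIT | VC [13]
  [12] addr=0x34 blk=13 s=1: VC-HIT | VC [7]
  [13] addr=0x1c blk=7 s=1: VC-HIT | VC [13]
  [14] addr=0x37 blk=13 s=1: VC-HIT | VC [7]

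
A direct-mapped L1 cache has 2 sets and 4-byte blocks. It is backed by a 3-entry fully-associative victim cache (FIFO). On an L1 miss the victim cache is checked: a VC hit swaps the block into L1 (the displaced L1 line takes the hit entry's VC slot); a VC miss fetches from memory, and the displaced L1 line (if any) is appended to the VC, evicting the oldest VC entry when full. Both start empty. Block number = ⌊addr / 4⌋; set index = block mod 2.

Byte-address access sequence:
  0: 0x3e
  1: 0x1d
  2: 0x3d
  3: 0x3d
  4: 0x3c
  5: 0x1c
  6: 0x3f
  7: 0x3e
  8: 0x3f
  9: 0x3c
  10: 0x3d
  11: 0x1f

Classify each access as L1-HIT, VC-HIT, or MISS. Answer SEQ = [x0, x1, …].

SEQ = [MISS, MISS, VC-HIT, L1-HIT, L1-HIT, VC-HIT, VC-HIT, L1-HIT, L1-HIT, L1-HIT, L1-HIT, VC-HIT]

#0 0x3e→b15/s1 MISS; vc=[]
#1 0x1d→b7/s1 MISS; vc=[15]
#2 0x3d→b15/s1 VC-HIT; vc=[7]
#3 0x3d→b15/s1 L1-HIT; vc=[7]
#4 0x3c→b15/s1 L1-HIT; vc=[7]
#5 0x1c→b7/s1 VC-HIT; vc=[15]
#6 0x3f→b15/s1 VC-HIT; vc=[7]
#7 0x3e→b15/s1 L1-HIT; vc=[7]
#8 0x3f→b15/s1 L1-HIT; vc=[7]
#9 0x3c→b15/s1 L1-HIT; vc=[7]
#10 0x3d→b15/s1 L1-HIT; vc=[7]
#11 0x1f→b7/s1 VC-HIT; vc=[15]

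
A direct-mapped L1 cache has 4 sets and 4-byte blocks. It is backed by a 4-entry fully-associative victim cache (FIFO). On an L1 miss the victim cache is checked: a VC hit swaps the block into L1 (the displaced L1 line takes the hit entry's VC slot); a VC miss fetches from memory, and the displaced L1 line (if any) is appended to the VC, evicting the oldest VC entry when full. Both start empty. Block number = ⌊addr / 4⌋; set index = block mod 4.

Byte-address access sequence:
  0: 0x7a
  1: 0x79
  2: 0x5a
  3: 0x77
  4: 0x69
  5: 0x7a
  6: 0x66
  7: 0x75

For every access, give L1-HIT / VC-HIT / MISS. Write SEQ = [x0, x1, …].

0: 0x7a (blk 30, set 2) → MISS  vc=[]
1: 0x79 (blk 30, set 2) → L1-HIT  vc=[]
2: 0x5a (blk 22, set 2) → MISS  vc=[30]
3: 0x77 (blk 29, set 1) → MISS  vc=[30]
4: 0x69 (blk 26, set 2) → MISS  vc=[30, 22]
5: 0x7a (blk 30, set 2) → VC-HIT  vc=[26, 22]
6: 0x66 (blk 25, set 1) → MISS  vc=[26, 22, 29]
7: 0x75 (blk 29, set 1) → VC-HIT  vc=[26, 22, 25]

SEQ = [MISS, L1-HIT, MISS, MISS, MISS, VC-HIT, MISS, VC-HIT]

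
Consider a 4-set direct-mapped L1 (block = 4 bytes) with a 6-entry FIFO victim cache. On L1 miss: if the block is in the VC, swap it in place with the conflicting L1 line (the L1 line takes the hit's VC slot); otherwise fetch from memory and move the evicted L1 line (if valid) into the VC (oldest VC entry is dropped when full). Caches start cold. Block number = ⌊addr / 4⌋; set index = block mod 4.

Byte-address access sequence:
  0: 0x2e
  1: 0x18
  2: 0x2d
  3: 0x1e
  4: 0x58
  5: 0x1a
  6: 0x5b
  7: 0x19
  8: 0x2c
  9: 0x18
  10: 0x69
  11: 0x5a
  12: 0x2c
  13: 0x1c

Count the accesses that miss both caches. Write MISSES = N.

MISSES = 5

0: 0x2e (blk 11, set 3) → MISS  vc=[]
1: 0x18 (blk 6, set 2) → MISS  vc=[]
2: 0x2d (blk 11, set 3) → L1-HIT  vc=[]
3: 0x1e (blk 7, set 3) → MISS  vc=[11]
4: 0x58 (blk 22, set 2) → MISS  vc=[11, 6]
5: 0x1a (blk 6, set 2) → VC-HIT  vc=[11, 22]
6: 0x5b (blk 22, set 2) → VC-HIT  vc=[11, 6]
7: 0x19 (blk 6, set 2) → VC-HIT  vc=[11, 22]
8: 0x2c (blk 11, set 3) → VC-HIT  vc=[7, 22]
9: 0x18 (blk 6, set 2) → L1-HIT  vc=[7, 22]
10: 0x69 (blk 26, set 2) → MISS  vc=[7, 22, 6]
11: 0x5a (blk 22, set 2) → VC-HIT  vc=[7, 26, 6]
12: 0x2c (blk 11, set 3) → L1-HIT  vc=[7, 26, 6]
13: 0x1c (blk 7, set 3) → VC-HIT  vc=[11, 26, 6]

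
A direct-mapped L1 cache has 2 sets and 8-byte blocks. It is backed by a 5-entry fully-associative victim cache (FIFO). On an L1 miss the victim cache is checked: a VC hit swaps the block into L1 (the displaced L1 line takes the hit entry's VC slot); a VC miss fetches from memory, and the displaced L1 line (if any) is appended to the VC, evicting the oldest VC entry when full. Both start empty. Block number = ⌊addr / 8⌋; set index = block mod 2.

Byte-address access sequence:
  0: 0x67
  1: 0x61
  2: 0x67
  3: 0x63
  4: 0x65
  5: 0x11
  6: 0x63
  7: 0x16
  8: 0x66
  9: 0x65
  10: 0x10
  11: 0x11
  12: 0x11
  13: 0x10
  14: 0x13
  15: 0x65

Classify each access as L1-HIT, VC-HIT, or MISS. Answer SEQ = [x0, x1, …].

0: 0x67 (blk 12, set 0) → MISS  vc=[]
1: 0x61 (blk 12, set 0) → L1-HIT  vc=[]
2: 0x67 (blk 12, set 0) → L1-HIT  vc=[]
3: 0x63 (blk 12, set 0) → L1-HIT  vc=[]
4: 0x65 (blk 12, set 0) → L1-HIT  vc=[]
5: 0x11 (blk 2, set 0) → MISS  vc=[12]
6: 0x63 (blk 12, set 0) → VC-HIT  vc=[2]
7: 0x16 (blk 2, set 0) → VC-HIT  vc=[12]
8: 0x66 (blk 12, set 0) → VC-HIT  vc=[2]
9: 0x65 (blk 12, set 0) → L1-HIT  vc=[2]
10: 0x10 (blk 2, set 0) → VC-HIT  vc=[12]
11: 0x11 (blk 2, set 0) → L1-HIT  vc=[12]
12: 0x11 (blk 2, set 0) → L1-HIT  vc=[12]
13: 0x10 (blk 2, set 0) → L1-HIT  vc=[12]
14: 0x13 (blk 2, set 0) → L1-HIT  vc=[12]
15: 0x65 (blk 12, set 0) → VC-HIT  vc=[2]

SEQ = [MISS, L1-HIT, L1-HIT, L1-HIT, L1-HIT, MISS, VC-HIT, VC-HIT, VC-HIT, L1-HIT, VC-HIT, L1-HIT, L1-HIT, L1-HIT, L1-HIT, VC-HIT]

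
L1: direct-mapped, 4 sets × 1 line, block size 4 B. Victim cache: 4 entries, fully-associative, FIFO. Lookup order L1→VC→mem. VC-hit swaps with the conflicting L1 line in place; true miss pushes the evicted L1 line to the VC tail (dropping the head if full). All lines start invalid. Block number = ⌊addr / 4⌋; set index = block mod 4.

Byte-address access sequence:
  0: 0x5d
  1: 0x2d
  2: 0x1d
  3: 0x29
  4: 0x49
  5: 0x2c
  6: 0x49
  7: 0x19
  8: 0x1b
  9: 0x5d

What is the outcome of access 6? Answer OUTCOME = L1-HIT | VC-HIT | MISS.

#0 0x5d→b23/s3 MISS; vc=[]
#1 0x2d→b11/s3 MISS; vc=[23]
#2 0x1d→b7/s3 MISS; vc=[23,11]
#3 0x29→b10/s2 MISS; vc=[23,11]
#4 0x49→b18/s2 MISS; vc=[23,11,10]
#5 0x2c→b11/s3 VC-HIT; vc=[23,7,10]
#6 0x49→b18/s2 L1-HIT; vc=[23,7,10]
#7 0x19→b6/s2 MISS; vc=[23,7,10,18]
#8 0x1b→b6/s2 L1-HIT; vc=[23,7,10,18]
#9 0x5d→b23/s3 VC-HIT; vc=[11,7,10,18]

OUTCOME = L1-HIT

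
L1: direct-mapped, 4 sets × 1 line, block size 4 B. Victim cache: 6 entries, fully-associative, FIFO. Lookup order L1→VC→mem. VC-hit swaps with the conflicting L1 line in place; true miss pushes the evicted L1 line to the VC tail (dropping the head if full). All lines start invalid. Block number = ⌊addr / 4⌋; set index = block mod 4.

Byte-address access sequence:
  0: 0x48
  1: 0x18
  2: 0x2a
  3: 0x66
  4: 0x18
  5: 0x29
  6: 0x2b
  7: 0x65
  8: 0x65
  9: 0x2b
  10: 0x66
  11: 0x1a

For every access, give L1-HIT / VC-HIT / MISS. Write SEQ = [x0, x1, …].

SEQ = [MISS, MISS, MISS, MISS, VC-HIT, VC-HIT, L1-HIT, L1-HIT, L1-HIT, L1-HIT, L1-HIT, VC-HIT]

0: 0x48 (blk 18, set 2) → MISS  vc=[]
1: 0x18 (blk 6, set 2) → MISS  vc=[18]
2: 0x2a (blk 10, set 2) → MISS  vc=[18, 6]
3: 0x66 (blk 25, set 1) → MISS  vc=[18, 6]
4: 0x18 (blk 6, set 2) → VC-HIT  vc=[18, 10]
5: 0x29 (blk 10, set 2) → VC-HIT  vc=[18, 6]
6: 0x2b (blk 10, set 2) → L1-HIT  vc=[18, 6]
7: 0x65 (blk 25, set 1) → L1-HIT  vc=[18, 6]
8: 0x65 (blk 25, set 1) → L1-HIT  vc=[18, 6]
9: 0x2b (blk 10, set 2) → L1-HIT  vc=[18, 6]
10: 0x66 (blk 25, set 1) → L1-HIT  vc=[18, 6]
11: 0x1a (blk 6, set 2) → VC-HIT  vc=[18, 10]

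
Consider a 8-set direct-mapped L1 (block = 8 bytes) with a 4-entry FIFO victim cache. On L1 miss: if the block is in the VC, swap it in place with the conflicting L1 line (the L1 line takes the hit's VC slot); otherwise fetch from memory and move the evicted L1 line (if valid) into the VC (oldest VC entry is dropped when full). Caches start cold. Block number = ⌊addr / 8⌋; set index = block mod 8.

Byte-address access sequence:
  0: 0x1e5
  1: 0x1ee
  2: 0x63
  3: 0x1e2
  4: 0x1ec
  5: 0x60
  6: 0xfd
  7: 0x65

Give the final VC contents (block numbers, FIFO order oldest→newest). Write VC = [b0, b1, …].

VC = [60]

0: 0x1e5 (blk 60, set 4) → MISS  vc=[]
1: 0x1ee (blk 61, set 5) → MISS  vc=[]
2: 0x63 (blk 12, set 4) → MISS  vc=[60]
3: 0x1e2 (blk 60, set 4) → VC-HIT  vc=[12]
4: 0x1ec (blk 61, set 5) → L1-HIT  vc=[12]
5: 0x60 (blk 12, set 4) → VC-HIT  vc=[60]
6: 0xfd (blk 31, set 7) → MISS  vc=[60]
7: 0x65 (blk 12, set 4) → L1-HIT  vc=[60]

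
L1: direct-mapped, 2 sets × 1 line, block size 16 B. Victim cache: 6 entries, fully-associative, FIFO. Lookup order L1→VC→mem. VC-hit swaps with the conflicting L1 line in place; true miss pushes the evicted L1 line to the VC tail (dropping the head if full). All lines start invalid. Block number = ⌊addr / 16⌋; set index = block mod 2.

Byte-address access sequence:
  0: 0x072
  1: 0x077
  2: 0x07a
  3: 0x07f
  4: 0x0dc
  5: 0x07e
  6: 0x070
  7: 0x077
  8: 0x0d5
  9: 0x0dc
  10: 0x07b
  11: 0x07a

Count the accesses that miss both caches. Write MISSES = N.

MISSES = 2

#0 0x72→b7/s1 MISS; vc=[]
#1 0x77→b7/s1 L1-HIT; vc=[]
#2 0x7a→b7/s1 L1-HIT; vc=[]
#3 0x7f→b7/s1 L1-HIT; vc=[]
#4 0xdc→b13/s1 MISS; vc=[7]
#5 0x7e→b7/s1 VC-HIT; vc=[13]
#6 0x70→b7/s1 L1-HIT; vc=[13]
#7 0x77→b7/s1 L1-HIT; vc=[13]
#8 0xd5→b13/s1 VC-HIT; vc=[7]
#9 0xdc→b13/s1 L1-HIT; vc=[7]
#10 0x7b→b7/s1 VC-HIT; vc=[13]
#11 0x7a→b7/s1 L1-HIT; vc=[13]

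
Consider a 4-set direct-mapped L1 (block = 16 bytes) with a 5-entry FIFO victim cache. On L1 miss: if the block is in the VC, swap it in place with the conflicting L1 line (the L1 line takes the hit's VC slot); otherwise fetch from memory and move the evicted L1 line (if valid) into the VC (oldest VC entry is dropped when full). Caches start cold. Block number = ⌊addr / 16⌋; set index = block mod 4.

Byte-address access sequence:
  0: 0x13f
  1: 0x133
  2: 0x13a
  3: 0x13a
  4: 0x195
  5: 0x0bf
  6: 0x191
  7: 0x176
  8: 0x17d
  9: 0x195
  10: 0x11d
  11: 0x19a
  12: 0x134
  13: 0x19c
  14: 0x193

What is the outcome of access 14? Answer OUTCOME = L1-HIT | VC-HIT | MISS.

OUTCOME = L1-HIT

0: 0x13f (blk 19, set 3) → MISS  vc=[]
1: 0x133 (blk 19, set 3) → L1-HIT  vc=[]
2: 0x13a (blk 19, set 3) → L1-HIT  vc=[]
3: 0x13a (blk 19, set 3) → L1-HIT  vc=[]
4: 0x195 (blk 25, set 1) → MISS  vc=[]
5: 0xbf (blk 11, set 3) → MISS  vc=[19]
6: 0x191 (blk 25, set 1) → L1-HIT  vc=[19]
7: 0x176 (blk 23, set 3) → MISS  vc=[19, 11]
8: 0x17d (blk 23, set 3) → L1-HIT  vc=[19, 11]
9: 0x195 (blk 25, set 1) → L1-HIT  vc=[19, 11]
10: 0x11d (blk 17, set 1) → MISS  vc=[19, 11, 25]
11: 0x19a (blk 25, set 1) → VC-HIT  vc=[19, 11, 17]
12: 0x134 (blk 19, set 3) → VC-HIT  vc=[23, 11, 17]
13: 0x19c (blk 25, set 1) → L1-HIT  vc=[23, 11, 17]
14: 0x193 (blk 25, set 1) → L1-HIT  vc=[23, 11, 17]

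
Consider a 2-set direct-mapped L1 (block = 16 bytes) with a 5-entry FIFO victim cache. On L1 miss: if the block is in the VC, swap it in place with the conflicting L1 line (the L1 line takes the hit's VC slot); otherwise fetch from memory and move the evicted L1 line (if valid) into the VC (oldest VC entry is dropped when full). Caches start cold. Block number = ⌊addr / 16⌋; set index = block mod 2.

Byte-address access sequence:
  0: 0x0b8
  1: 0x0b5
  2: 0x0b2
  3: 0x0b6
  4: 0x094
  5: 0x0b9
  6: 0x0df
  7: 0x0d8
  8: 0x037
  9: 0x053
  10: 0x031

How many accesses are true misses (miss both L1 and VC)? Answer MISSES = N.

#0 0xb8→b11/s1 MISS; vc=[]
#1 0xb5→b11/s1 L1-HIT; vc=[]
#2 0xb2→b11/s1 L1-HIT; vc=[]
#3 0xb6→b11/s1 L1-HIT; vc=[]
#4 0x94→b9/s1 MISS; vc=[11]
#5 0xb9→b11/s1 VC-HIT; vc=[9]
#6 0xdf→b13/s1 MISS; vc=[9,11]
#7 0xd8→b13/s1 L1-HIT; vc=[9,11]
#8 0x37→b3/s1 MISS; vc=[9,11,13]
#9 0x53→b5/s1 MISS; vc=[9,11,13,3]
#10 0x31→b3/s1 VC-HIT; vc=[9,11,13,5]

MISSES = 5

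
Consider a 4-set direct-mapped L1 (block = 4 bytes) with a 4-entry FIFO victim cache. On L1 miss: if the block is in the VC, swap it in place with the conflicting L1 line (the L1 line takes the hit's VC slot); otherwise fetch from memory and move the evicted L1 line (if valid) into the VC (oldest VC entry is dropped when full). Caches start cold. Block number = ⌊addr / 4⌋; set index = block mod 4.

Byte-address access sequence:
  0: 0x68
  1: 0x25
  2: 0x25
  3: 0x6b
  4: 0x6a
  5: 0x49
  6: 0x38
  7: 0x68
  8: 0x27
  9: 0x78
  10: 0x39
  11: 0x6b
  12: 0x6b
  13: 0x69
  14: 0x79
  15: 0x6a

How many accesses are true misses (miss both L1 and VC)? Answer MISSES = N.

MISSES = 5

0: 0x68 (blk 26, set 2) → MISS  vc=[]
1: 0x25 (blk 9, set 1) → MISS  vc=[]
2: 0x25 (blk 9, set 1) → L1-HIT  vc=[]
3: 0x6b (blk 26, set 2) → L1-HIT  vc=[]
4: 0x6a (blk 26, set 2) → L1-HIT  vc=[]
5: 0x49 (blk 18, set 2) → MISS  vc=[26]
6: 0x38 (blk 14, set 2) → MISS  vc=[26, 18]
7: 0x68 (blk 26, set 2) → VC-HIT  vc=[14, 18]
8: 0x27 (blk 9, set 1) → L1-HIT  vc=[14, 18]
9: 0x78 (blk 30, set 2) → MISS  vc=[14, 18, 26]
10: 0x39 (blk 14, set 2) → VC-HIT  vc=[30, 18, 26]
11: 0x6b (blk 26, set 2) → VC-HIT  vc=[30, 18, 14]
12: 0x6b (blk 26, set 2) → L1-HIT  vc=[30, 18, 14]
13: 0x69 (blk 26, set 2) → L1-HIT  vc=[30, 18, 14]
14: 0x79 (blk 30, set 2) → VC-HIT  vc=[26, 18, 14]
15: 0x6a (blk 26, set 2) → VC-HIT  vc=[30, 18, 14]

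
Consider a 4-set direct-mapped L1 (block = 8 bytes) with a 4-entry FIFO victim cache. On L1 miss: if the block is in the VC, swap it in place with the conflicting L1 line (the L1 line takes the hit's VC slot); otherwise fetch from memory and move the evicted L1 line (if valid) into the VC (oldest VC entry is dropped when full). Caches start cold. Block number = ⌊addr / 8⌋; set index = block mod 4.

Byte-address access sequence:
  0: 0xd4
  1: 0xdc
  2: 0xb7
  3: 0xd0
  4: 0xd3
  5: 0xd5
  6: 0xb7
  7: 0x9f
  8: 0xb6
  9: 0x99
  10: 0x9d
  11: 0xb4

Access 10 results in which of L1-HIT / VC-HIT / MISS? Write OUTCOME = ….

OUTCOME = L1-HIT

  [0] addr=0xd4 blk=26 s=2: MISS | VC []
  [1] addr=0xdc blk=27 s=3: MISS | VC []
  [2] addr=0xb7 blk=22 s=2: MISS | VC [26]
  [3] addr=0xd0 blk=26 s=2: VC-HIT | VC [22]
  [4] addr=0xd3 blk=26 s=2: L1-HIT | VC [22]
  [5] addr=0xd5 blk=26 s=2: L1-HIT | VC [22]
  [6] addr=0xb7 blk=22 s=2: VC-HIT | VC [26]
  [7] addr=0x9f blk=19 s=3: MISS | VC [26, 27]
  [8] addr=0xb6 blk=22 s=2: L1-HIT | VC [26, 27]
  [9] addr=0x99 blk=19 s=3: L1-HIT | VC [26, 27]
  [10] addr=0x9d blk=19 s=3: L1-HIT | VC [26, 27]
  [11] addr=0xb4 blk=22 s=2: L1-HIT | VC [26, 27]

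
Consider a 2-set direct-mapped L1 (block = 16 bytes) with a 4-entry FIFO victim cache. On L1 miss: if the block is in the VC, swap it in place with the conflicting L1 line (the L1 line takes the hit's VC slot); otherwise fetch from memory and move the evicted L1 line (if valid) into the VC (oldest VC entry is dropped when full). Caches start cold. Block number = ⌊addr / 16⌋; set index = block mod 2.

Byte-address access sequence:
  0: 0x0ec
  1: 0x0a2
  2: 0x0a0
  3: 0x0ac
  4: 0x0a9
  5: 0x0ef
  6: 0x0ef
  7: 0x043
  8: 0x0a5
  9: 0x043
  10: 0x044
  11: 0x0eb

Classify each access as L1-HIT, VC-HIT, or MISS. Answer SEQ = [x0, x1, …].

SEQ = [MISS, MISS, L1-HIT, L1-HIT, L1-HIT, VC-HIT, L1-HIT, MISS, VC-HIT, VC-HIT, L1-HIT, VC-HIT]

#0 0xec→b14/s0 MISS; vc=[]
#1 0xa2→b10/s0 MISS; vc=[14]
#2 0xa0→b10/s0 L1-HIT; vc=[14]
#3 0xac→b10/s0 L1-HIT; vc=[14]
#4 0xa9→b10/s0 L1-HIT; vc=[14]
#5 0xef→b14/s0 VC-HIT; vc=[10]
#6 0xef→b14/s0 L1-HIT; vc=[10]
#7 0x43→b4/s0 MISS; vc=[10,14]
#8 0xa5→b10/s0 VC-HIT; vc=[4,14]
#9 0x43→b4/s0 VC-HIT; vc=[10,14]
#10 0x44→b4/s0 L1-HIT; vc=[10,14]
#11 0xeb→b14/s0 VC-HIT; vc=[10,4]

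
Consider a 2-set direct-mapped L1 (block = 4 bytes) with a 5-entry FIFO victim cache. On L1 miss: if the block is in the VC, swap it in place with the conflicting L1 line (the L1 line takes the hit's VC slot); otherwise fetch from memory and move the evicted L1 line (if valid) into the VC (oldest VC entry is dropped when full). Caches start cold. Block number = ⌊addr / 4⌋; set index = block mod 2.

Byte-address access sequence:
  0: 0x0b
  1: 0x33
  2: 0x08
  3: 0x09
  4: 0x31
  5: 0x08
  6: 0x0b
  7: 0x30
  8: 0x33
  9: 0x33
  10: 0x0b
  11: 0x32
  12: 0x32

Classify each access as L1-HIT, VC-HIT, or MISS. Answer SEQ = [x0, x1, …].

0: 0xb (blk 2, set 0) → MISS  vc=[]
1: 0x33 (blk 12, set 0) → MISS  vc=[2]
2: 0x8 (blk 2, set 0) → VC-HIT  vc=[12]
3: 0x9 (blk 2, set 0) → L1-HIT  vc=[12]
4: 0x31 (blk 12, set 0) → VC-HIT  vc=[2]
5: 0x8 (blk 2, set 0) → VC-HIT  vc=[12]
6: 0xb (blk 2, set 0) → L1-HIT  vc=[12]
7: 0x30 (blk 12, set 0) → VC-HIT  vc=[2]
8: 0x33 (blk 12, set 0) → L1-HIT  vc=[2]
9: 0x33 (blk 12, set 0) → L1-HIT  vc=[2]
10: 0xb (blk 2, set 0) → VC-HIT  vc=[12]
11: 0x32 (blk 12, set 0) → VC-HIT  vc=[2]
12: 0x32 (blk 12, set 0) → L1-HIT  vc=[2]

SEQ = [MISS, MISS, VC-HIT, L1-HIT, VC-HIT, VC-HIT, L1-HIT, VC-HIT, L1-HIT, L1-HIT, VC-HIT, VC-HIT, L1-HIT]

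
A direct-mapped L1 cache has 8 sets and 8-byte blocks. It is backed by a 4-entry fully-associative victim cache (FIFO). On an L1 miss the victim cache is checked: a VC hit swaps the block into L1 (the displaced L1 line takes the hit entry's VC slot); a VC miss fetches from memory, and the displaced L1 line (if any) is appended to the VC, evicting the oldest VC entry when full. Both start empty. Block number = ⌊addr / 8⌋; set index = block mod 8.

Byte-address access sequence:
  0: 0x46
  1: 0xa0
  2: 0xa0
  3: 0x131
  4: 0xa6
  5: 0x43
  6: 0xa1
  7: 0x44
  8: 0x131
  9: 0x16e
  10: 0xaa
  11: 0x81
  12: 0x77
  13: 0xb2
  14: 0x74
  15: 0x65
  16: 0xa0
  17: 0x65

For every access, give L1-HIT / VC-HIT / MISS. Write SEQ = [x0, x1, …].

#0 0x46→b8/s0 MISS; vc=[]
#1 0xa0→b20/s4 MISS; vc=[]
#2 0xa0→b20/s4 L1-HIT; vc=[]
#3 0x131→b38/s6 MISS; vc=[]
#4 0xa6→b20/s4 L1-HIT; vc=[]
#5 0x43→b8/s0 L1-HIT; vc=[]
#6 0xa1→b20/s4 L1-HIT; vc=[]
#7 0x44→b8/s0 L1-HIT; vc=[]
#8 0x131→b38/s6 L1-HIT; vc=[]
#9 0x16e→b45/s5 MISS; vc=[]
#10 0xaa→b21/s5 MISS; vc=[45]
#11 0x81→b16/s0 MISS; vc=[45,8]
#12 0x77→b14/s6 MISS; vc=[45,8,38]
#13 0xb2→b22/s6 MISS; vc=[45,8,38,14]
#14 0x74→b14/s6 VC-HIT; vc=[45,8,38,22]
#15 0x65→b12/s4 MISS; vc=[8,38,22,20]
#16 0xa0→b20/s4 VC-HIT; vc=[8,38,22,12]
#17 0x65→b12/s4 VC-HIT; vc=[8,38,22,20]

SEQ = [MISS, MISS, L1-HIT, MISS, L1-HIT, L1-HIT, L1-HIT, L1-HIT, L1-HIT, MISS, MISS, MISS, MISS, MISS, VC-HIT, MISS, VC-HIT, VC-HIT]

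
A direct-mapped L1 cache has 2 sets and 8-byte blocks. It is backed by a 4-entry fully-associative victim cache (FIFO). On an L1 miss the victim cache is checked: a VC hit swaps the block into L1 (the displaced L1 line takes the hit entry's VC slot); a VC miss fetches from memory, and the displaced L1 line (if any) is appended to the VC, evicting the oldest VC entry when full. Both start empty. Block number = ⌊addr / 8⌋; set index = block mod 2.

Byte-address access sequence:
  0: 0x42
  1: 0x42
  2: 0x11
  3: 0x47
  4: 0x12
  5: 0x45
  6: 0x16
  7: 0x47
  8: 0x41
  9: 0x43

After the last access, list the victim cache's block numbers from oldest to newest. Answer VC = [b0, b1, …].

VC = [2]

#0 0x42→b8/s0 MISS; vc=[]
#1 0x42→b8/s0 L1-HIT; vc=[]
#2 0x11→b2/s0 MISS; vc=[8]
#3 0x47→b8/s0 VC-HIT; vc=[2]
#4 0x12→b2/s0 VC-HIT; vc=[8]
#5 0x45→b8/s0 VC-HIT; vc=[2]
#6 0x16→b2/s0 VC-HIT; vc=[8]
#7 0x47→b8/s0 VC-HIT; vc=[2]
#8 0x41→b8/s0 L1-HIT; vc=[2]
#9 0x43→b8/s0 L1-HIT; vc=[2]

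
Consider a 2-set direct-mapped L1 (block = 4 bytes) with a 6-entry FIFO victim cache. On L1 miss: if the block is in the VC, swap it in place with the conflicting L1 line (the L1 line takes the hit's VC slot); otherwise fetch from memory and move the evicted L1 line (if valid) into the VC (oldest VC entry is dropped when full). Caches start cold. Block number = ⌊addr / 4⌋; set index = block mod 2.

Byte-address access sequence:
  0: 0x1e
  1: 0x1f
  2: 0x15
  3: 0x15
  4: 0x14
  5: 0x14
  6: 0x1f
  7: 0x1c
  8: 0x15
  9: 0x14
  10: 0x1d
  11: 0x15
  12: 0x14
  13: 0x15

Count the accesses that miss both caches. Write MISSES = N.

  [0] addr=0x1e blk=7 s=1: MISS | VC []
  [1] addr=0x1f blk=7 s=1: L1-HIT | VC []
  [2] addr=0x15 blk=5 s=1: MISS | VC [7]
  [3] addr=0x15 blk=5 s=1: L1-HIT | VC [7]
  [4] addr=0x14 blk=5 s=1: L1-HIT | VC [7]
  [5] addr=0x14 blk=5 s=1: L1-HIT | VC [7]
  [6] addr=0x1f blk=7 s=1: VC-HIT | VC [5]
  [7] addr=0x1c blk=7 s=1: L1-HIT | VC [5]
  [8] addr=0x15 blk=5 s=1: VC-HIT | VC [7]
  [9] addr=0x14 blk=5 s=1: L1-HIT | VC [7]
  [10] addr=0x1d blk=7 s=1: VC-HIT | VC [5]
  [11] addr=0x15 blk=5 s=1: VC-HIT | VC [7]
  [12] addr=0x14 blk=5 s=1: L1-HIT | VC [7]
  [13] addr=0x15 blk=5 s=1: L1-HIT | VC [7]

MISSES = 2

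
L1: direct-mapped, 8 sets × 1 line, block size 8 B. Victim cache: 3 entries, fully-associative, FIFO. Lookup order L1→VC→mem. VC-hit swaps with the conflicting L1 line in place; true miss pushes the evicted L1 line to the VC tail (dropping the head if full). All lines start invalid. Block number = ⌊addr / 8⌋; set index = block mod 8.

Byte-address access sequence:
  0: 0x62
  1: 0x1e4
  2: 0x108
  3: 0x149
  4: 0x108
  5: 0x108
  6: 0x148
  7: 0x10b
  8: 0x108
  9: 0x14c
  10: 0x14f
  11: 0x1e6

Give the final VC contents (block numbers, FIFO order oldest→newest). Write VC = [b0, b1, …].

VC = [12, 33]

0: 0x62 (blk 12, set 4) → MISS  vc=[]
1: 0x1e4 (blk 60, set 4) → MISS  vc=[12]
2: 0x108 (blk 33, set 1) → MISS  vc=[12]
3: 0x149 (blk 41, set 1) → MISS  vc=[12, 33]
4: 0x108 (blk 33, set 1) → VC-HIT  vc=[12, 41]
5: 0x108 (blk 33, set 1) → L1-HIT  vc=[12, 41]
6: 0x148 (blk 41, set 1) → VC-HIT  vc=[12, 33]
7: 0x10b (blk 33, set 1) → VC-HIT  vc=[12, 41]
8: 0x108 (blk 33, set 1) → L1-HIT  vc=[12, 41]
9: 0x14c (blk 41, set 1) → VC-HIT  vc=[12, 33]
10: 0x14f (blk 41, set 1) → L1-HIT  vc=[12, 33]
11: 0x1e6 (blk 60, set 4) → L1-HIT  vc=[12, 33]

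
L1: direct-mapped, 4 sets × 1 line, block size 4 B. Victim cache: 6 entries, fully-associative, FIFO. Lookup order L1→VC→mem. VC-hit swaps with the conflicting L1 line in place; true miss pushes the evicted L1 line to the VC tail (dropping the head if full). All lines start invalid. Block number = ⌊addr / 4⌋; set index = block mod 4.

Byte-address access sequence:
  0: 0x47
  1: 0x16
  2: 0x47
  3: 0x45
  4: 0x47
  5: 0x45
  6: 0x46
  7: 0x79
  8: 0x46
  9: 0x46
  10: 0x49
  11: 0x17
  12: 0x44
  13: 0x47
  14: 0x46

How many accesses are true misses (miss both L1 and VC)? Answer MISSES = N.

#0 0x47→b17/s1 MISS; vc=[]
#1 0x16→b5/s1 MISS; vc=[17]
#2 0x47→b17/s1 VC-HIT; vc=[5]
#3 0x45→b17/s1 L1-HIT; vc=[5]
#4 0x47→b17/s1 L1-HIT; vc=[5]
#5 0x45→b17/s1 L1-HIT; vc=[5]
#6 0x46→b17/s1 L1-HIT; vc=[5]
#7 0x79→b30/s2 MISS; vc=[5]
#8 0x46→b17/s1 L1-HIT; vc=[5]
#9 0x46→b17/s1 L1-HIT; vc=[5]
#10 0x49→b18/s2 MISS; vc=[5,30]
#11 0x17→b5/s1 VC-HIT; vc=[17,30]
#12 0x44→b17/s1 VC-HIT; vc=[5,30]
#13 0x47→b17/s1 L1-HIT; vc=[5,30]
#14 0x46→b17/s1 L1-HIT; vc=[5,30]

MISSES = 4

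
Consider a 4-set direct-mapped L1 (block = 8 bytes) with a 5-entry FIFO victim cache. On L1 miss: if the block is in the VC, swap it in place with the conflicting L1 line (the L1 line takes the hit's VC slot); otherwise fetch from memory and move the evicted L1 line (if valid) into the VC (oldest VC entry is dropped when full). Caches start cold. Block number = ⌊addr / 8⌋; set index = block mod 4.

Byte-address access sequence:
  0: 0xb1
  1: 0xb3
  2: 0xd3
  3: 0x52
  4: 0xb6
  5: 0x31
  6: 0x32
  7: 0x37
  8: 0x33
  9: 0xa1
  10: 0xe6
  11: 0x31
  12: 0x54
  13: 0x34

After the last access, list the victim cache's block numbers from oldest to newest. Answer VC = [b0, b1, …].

  [0] addr=0xb1 blk=22 s=2: MISS | VC []
  [1] addr=0xb3 blk=22 s=2: L1-HIT | VC []
  [2] addr=0xd3 blk=26 s=2: MISS | VC [22]
  [3] addr=0x52 blk=10 s=2: MISS | VC [22, 26]
  [4] addr=0xb6 blk=22 s=2: VC-HIT | VC [10, 26]
  [5] addr=0x31 blk=6 s=2: MISS | VC [10, 26, 22]
  [6] addr=0x32 blk=6 s=2: L1-HIT | VC [10, 26, 22]
  [7] addr=0x37 blk=6 s=2: L1-HIT | VC [10, 26, 22]
  [8] addr=0x33 blk=6 s=2: L1-HIT | VC [10, 26, 22]
  [9] addr=0xa1 blk=20 s=0: MISS | VC [10, 26, 22]
  [10] addr=0xe6 blk=28 s=0: MISS | VC [10, 26, 22, 20]
  [11] addr=0x31 blk=6 s=2: L1-HIT | VC [10, 26, 22, 20]
  [12] addr=0x54 blk=10 s=2: VC-HIT | VC [6, 26, 22, 20]
  [13] addr=0x34 blk=6 s=2: VC-HIT | VC [10, 26, 22, 20]

VC = [10, 26, 22, 20]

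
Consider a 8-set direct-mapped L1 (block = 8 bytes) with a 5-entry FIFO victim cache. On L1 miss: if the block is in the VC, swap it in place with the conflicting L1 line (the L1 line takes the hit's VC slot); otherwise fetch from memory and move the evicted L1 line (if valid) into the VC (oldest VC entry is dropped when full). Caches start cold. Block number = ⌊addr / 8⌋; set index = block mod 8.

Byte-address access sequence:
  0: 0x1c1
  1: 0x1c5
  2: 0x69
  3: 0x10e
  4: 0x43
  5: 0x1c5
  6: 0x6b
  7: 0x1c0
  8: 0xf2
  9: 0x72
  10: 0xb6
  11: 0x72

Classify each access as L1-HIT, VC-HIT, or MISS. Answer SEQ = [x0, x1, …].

0: 0x1c1 (blk 56, set 0) → MISS  vc=[]
1: 0x1c5 (blk 56, set 0) → L1-HIT  vc=[]
2: 0x69 (blk 13, set 5) → MISS  vc=[]
3: 0x10e (blk 33, set 1) → MISS  vc=[]
4: 0x43 (blk 8, set 0) → MISS  vc=[56]
5: 0x1c5 (blk 56, set 0) → VC-HIT  vc=[8]
6: 0x6b (blk 13, set 5) → L1-HIT  vc=[8]
7: 0x1c0 (blk 56, set 0) → L1-HIT  vc=[8]
8: 0xf2 (blk 30, set 6) → MISS  vc=[8]
9: 0x72 (blk 14, set 6) → MISS  vc=[8, 30]
10: 0xb6 (blk 22, set 6) → MISS  vc=[8, 30, 14]
11: 0x72 (blk 14, set 6) → VC-HIT  vc=[8, 30, 22]

SEQ = [MISS, L1-HIT, MISS, MISS, MISS, VC-HIT, L1-HIT, L1-HIT, MISS, MISS, MISS, VC-HIT]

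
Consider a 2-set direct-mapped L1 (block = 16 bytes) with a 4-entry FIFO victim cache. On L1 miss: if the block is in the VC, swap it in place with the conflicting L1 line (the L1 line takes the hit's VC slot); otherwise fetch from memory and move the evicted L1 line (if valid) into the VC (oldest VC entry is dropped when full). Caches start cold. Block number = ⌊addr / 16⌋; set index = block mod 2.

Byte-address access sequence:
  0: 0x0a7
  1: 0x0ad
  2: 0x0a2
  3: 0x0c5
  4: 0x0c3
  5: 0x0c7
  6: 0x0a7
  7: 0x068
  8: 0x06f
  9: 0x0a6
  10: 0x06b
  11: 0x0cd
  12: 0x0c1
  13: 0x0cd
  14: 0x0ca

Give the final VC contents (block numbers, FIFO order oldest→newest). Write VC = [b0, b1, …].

VC = [6, 10]

  [0] addr=0xa7 blk=10 s=0: MISS | VC []
  [1] addr=0xad blk=10 s=0: L1-HIT | VC []
  [2] addr=0xa2 blk=10 s=0: L1-HIT | VC []
  [3] addr=0xc5 blk=12 s=0: MISS | VC [10]
  [4] addr=0xc3 blk=12 s=0: L1-HIT | VC [10]
  [5] addr=0xc7 blk=12 s=0: L1-HIT | VC [10]
  [6] addr=0xa7 blk=10 s=0: VC-HIT | VC [12]
  [7] addr=0x68 blk=6 s=0: MISS | VC [12, 10]
  [8] addr=0x6f blk=6 s=0: L1-HIT | VC [12, 10]
  [9] addr=0xa6 blk=10 s=0: VC-HIT | VC [12, 6]
  [10] addr=0x6b blk=6 s=0: VC-HIT | VC [12, 10]
  [11] addr=0xcd blk=12 s=0: VC-HIT | VC [6, 10]
  [12] addr=0xc1 blk=12 s=0: L1-HIT | VC [6, 10]
  [13] addr=0xcd blk=12 s=0: L1-HIT | VC [6, 10]
  [14] addr=0xca blk=12 s=0: L1-HIT | VC [6, 10]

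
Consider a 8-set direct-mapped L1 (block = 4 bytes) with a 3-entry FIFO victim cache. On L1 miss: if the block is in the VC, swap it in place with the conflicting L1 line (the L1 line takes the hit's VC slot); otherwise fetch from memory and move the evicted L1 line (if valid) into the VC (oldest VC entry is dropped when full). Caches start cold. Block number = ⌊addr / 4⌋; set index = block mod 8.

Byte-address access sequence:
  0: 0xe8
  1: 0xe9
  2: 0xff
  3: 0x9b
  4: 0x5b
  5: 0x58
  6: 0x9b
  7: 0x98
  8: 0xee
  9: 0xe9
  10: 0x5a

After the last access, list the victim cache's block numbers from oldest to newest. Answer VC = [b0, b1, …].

VC = [38]

#0 0xe8→b58/s2 MISS; vc=[]
#1 0xe9→b58/s2 L1-HIT; vc=[]
#2 0xff→b63/s7 MISS; vc=[]
#3 0x9b→b38/s6 MISS; vc=[]
#4 0x5b→b22/s6 MISS; vc=[38]
#5 0x58→b22/s6 L1-HIT; vc=[38]
#6 0x9b→b38/s6 VC-HIT; vc=[22]
#7 0x98→b38/s6 L1-HIT; vc=[22]
#8 0xee→b59/s3 MISS; vc=[22]
#9 0xe9→b58/s2 L1-HIT; vc=[22]
#10 0x5a→b22/s6 VC-HIT; vc=[38]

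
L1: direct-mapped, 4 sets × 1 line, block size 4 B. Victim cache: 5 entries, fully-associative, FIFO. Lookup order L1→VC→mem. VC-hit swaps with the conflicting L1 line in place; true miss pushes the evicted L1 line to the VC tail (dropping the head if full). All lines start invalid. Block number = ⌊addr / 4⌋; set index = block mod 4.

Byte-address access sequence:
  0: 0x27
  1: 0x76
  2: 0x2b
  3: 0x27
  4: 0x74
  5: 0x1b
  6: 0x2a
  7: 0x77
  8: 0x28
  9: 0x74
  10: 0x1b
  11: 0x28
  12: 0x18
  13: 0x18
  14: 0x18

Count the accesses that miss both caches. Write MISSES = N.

MISSES = 4

0: 0x27 (blk 9, set 1) → MISS  vc=[]
1: 0x76 (blk 29, set 1) → MISS  vc=[9]
2: 0x2b (blk 10, set 2) → MISS  vc=[9]
3: 0x27 (blk 9, set 1) → VC-HIT  vc=[29]
4: 0x74 (blk 29, set 1) → VC-HIT  vc=[9]
5: 0x1b (blk 6, set 2) → MISS  vc=[9, 10]
6: 0x2a (blk 10, set 2) → VC-HIT  vc=[9, 6]
7: 0x77 (blk 29, set 1) → L1-HIT  vc=[9, 6]
8: 0x28 (blk 10, set 2) → L1-HIT  vc=[9, 6]
9: 0x74 (blk 29, set 1) → L1-HIT  vc=[9, 6]
10: 0x1b (blk 6, set 2) → VC-HIT  vc=[9, 10]
11: 0x28 (blk 10, set 2) → VC-HIT  vc=[9, 6]
12: 0x18 (blk 6, set 2) → VC-HIT  vc=[9, 10]
13: 0x18 (blk 6, set 2) → L1-HIT  vc=[9, 10]
14: 0x18 (blk 6, set 2) → L1-HIT  vc=[9, 10]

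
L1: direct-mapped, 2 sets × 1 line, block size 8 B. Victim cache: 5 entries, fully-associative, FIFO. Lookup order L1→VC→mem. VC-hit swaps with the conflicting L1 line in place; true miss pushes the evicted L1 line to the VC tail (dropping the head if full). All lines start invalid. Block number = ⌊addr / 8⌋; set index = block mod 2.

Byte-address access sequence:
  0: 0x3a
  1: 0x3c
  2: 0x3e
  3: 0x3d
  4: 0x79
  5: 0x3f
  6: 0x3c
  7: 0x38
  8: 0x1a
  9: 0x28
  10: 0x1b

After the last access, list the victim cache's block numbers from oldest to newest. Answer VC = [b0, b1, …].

VC = [15, 7, 5]

#0 0x3a→b7/s1 MISS; vc=[]
#1 0x3c→b7/s1 L1-HIT; vc=[]
#2 0x3e→b7/s1 L1-HIT; vc=[]
#3 0x3d→b7/s1 L1-HIT; vc=[]
#4 0x79→b15/s1 MISS; vc=[7]
#5 0x3f→b7/s1 VC-HIT; vc=[15]
#6 0x3c→b7/s1 L1-HIT; vc=[15]
#7 0x38→b7/s1 L1-HIT; vc=[15]
#8 0x1a→b3/s1 MISS; vc=[15,7]
#9 0x28→b5/s1 MISS; vc=[15,7,3]
#10 0x1b→b3/s1 VC-HIT; vc=[15,7,5]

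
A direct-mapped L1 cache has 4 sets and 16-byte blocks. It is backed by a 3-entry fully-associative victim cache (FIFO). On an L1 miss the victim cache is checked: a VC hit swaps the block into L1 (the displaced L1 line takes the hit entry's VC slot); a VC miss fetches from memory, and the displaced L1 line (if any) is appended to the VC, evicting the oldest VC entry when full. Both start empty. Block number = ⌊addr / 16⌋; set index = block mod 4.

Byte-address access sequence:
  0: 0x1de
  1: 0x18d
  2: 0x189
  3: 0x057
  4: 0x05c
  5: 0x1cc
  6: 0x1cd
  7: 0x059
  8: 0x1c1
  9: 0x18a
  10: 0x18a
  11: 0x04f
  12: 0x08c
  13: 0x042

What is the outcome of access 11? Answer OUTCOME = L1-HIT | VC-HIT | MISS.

0: 0x1de (blk 29, set 1) → MISS  vc=[]
1: 0x18d (blk 24, set 0) → MISS  vc=[]
2: 0x189 (blk 24, set 0) → L1-HIT  vc=[]
3: 0x57 (blk 5, set 1) → MISS  vc=[29]
4: 0x5c (blk 5, set 1) → L1-HIT  vc=[29]
5: 0x1cc (blk 28, set 0) → MISS  vc=[29, 24]
6: 0x1cd (blk 28, set 0) → L1-HIT  vc=[29, 24]
7: 0x59 (blk 5, set 1) → L1-HIT  vc=[29, 24]
8: 0x1c1 (blk 28, set 0) → L1-HIT  vc=[29, 24]
9: 0x18a (blk 24, set 0) → VC-HIT  vc=[29, 28]
10: 0x18a (blk 24, set 0) → L1-HIT  vc=[29, 28]
11: 0x4f (blk 4, set 0) → MISS  vc=[29, 28, 24]
12: 0x8c (blk 8, set 0) → MISS  vc=[28, 24, 4]
13: 0x42 (blk 4, set 0) → VC-HIT  vc=[28, 24, 8]

OUTCOME = MISS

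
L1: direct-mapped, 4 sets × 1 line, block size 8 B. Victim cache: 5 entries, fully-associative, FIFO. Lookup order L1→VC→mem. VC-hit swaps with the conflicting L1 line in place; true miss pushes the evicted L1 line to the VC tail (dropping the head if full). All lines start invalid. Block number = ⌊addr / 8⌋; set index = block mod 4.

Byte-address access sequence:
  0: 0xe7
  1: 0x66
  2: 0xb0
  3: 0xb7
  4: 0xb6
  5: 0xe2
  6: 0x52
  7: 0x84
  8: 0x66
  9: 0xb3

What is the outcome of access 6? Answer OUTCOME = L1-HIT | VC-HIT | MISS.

0: 0xe7 (blk 28, set 0) → MISS  vc=[]
1: 0x66 (blk 12, set 0) → MISS  vc=[28]
2: 0xb0 (blk 22, set 2) → MISS  vc=[28]
3: 0xb7 (blk 22, set 2) → L1-HIT  vc=[28]
4: 0xb6 (blk 22, set 2) → L1-HIT  vc=[28]
5: 0xe2 (blk 28, set 0) → VC-HIT  vc=[12]
6: 0x52 (blk 10, set 2) → MISS  vc=[12, 22]
7: 0x84 (blk 16, set 0) → MISS  vc=[12, 22, 28]
8: 0x66 (blk 12, set 0) → VC-HIT  vc=[16, 22, 28]
9: 0xb3 (blk 22, set 2) → VC-HIT  vc=[16, 10, 28]

OUTCOME = MISS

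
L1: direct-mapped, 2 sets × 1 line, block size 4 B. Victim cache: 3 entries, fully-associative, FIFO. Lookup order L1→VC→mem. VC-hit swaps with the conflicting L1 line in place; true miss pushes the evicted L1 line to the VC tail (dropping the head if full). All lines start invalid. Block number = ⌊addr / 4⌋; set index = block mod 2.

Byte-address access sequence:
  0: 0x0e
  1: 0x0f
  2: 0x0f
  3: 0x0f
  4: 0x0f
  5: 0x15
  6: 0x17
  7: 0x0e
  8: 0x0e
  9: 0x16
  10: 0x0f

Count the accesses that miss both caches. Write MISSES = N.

#0 0xe→b3/s1 MISS; vc=[]
#1 0xf→b3/s1 L1-HIT; vc=[]
#2 0xf→b3/s1 L1-HIT; vc=[]
#3 0xf→b3/s1 L1-HIT; vc=[]
#4 0xf→b3/s1 L1-HIT; vc=[]
#5 0x15→b5/s1 MISS; vc=[3]
#6 0x17→b5/s1 L1-HIT; vc=[3]
#7 0xe→b3/s1 VC-HIT; vc=[5]
#8 0xe→b3/s1 L1-HIT; vc=[5]
#9 0x16→b5/s1 VC-HIT; vc=[3]
#10 0xf→b3/s1 VC-HIT; vc=[5]

MISSES = 2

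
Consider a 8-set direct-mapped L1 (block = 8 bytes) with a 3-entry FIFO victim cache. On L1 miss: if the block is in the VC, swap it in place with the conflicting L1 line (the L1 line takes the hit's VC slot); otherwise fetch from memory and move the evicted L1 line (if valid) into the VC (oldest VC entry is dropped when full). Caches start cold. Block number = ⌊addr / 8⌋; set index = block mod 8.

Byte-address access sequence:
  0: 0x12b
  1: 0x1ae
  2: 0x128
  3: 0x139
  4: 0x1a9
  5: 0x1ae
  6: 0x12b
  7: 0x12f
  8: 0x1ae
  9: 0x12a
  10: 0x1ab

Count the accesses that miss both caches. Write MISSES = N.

MISSES = 3

0: 0x12b (blk 37, set 5) → MISS  vc=[]
1: 0x1ae (blk 53, set 5) → MISS  vc=[37]
2: 0x128 (blk 37, set 5) → VC-HIT  vc=[53]
3: 0x139 (blk 39, set 7) → MISS  vc=[53]
4: 0x1a9 (blk 53, set 5) → VC-HIT  vc=[37]
5: 0x1ae (blk 53, set 5) → L1-HIT  vc=[37]
6: 0x12b (blk 37, set 5) → VC-HIT  vc=[53]
7: 0x12f (blk 37, set 5) → L1-HIT  vc=[53]
8: 0x1ae (blk 53, set 5) → VC-HIT  vc=[37]
9: 0x12a (blk 37, set 5) → VC-HIT  vc=[53]
10: 0x1ab (blk 53, set 5) → VC-HIT  vc=[37]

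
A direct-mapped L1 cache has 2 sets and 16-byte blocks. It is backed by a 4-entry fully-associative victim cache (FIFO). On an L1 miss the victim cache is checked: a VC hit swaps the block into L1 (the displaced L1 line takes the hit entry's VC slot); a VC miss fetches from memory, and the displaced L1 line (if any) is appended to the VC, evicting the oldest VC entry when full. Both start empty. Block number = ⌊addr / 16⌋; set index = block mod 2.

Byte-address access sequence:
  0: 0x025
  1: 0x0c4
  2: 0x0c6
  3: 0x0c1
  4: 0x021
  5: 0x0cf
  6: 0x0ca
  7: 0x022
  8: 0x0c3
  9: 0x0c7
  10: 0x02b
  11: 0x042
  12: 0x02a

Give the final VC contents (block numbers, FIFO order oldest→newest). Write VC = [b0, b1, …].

#0 0x25→b2/s0 MISS; vc=[]
#1 0xc4→b12/s0 MISS; vc=[2]
#2 0xc6→b12/s0 L1-HIT; vc=[2]
#3 0xc1→b12/s0 L1-HIT; vc=[2]
#4 0x21→b2/s0 VC-HIT; vc=[12]
#5 0xcf→b12/s0 VC-HIT; vc=[2]
#6 0xca→b12/s0 L1-HIT; vc=[2]
#7 0x22→b2/s0 VC-HIT; vc=[12]
#8 0xc3→b12/s0 VC-HIT; vc=[2]
#9 0xc7→b12/s0 L1-HIT; vc=[2]
#10 0x2b→b2/s0 VC-HIT; vc=[12]
#11 0x42→b4/s0 MISS; vc=[12,2]
#12 0x2a→b2/s0 VC-HIT; vc=[12,4]

VC = [12, 4]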